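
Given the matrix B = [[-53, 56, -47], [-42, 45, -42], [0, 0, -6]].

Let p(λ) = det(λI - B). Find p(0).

-198

p(0) = det(0·I − B) = det(−B) = (−1)^3·det(B).
det(B) = 198, so p(0) = -198.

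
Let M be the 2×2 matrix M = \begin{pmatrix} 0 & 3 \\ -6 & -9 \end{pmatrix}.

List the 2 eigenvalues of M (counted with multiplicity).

-6, -3

det(M - lambda·I) = (0 - lambda)(-9 - lambda) - (3)·(-6) = lambda^2 + 9·lambda + 18.
This factors as (lambda + 6)·(lambda + 3) = 0.
Eigenvalues: -6, -3.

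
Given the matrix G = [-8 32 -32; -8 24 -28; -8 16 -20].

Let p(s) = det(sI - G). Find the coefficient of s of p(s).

p(s) = s^3 + 4s^2 - 64s - 256.
The coefficient of s is -64.

-64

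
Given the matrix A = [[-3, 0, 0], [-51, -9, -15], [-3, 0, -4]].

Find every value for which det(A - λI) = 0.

-9, -4, -3

The characteristic polynomial is p(s) = det(sI - A).
Cofactor expansion gives p(s) = s^3 + 16s^2 + 75s + 108.
Try s = -3: p(-3) = 0, so -3 is a root.
Factor out (s + 3): p(s) = (s + 3)·(s^2 + 13s + 36).
The quadratic factors as (s + 9)·(s + 4).
Eigenvalues: -9, -4, -3.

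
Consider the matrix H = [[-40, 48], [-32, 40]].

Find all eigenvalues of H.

det(H - tI) = (-40 - t)(40 - t) - (48)·(-32) = t^2 - 64.
This factors as (t + 8)·(t - 8) = 0.
Eigenvalues: -8, 8.

-8, 8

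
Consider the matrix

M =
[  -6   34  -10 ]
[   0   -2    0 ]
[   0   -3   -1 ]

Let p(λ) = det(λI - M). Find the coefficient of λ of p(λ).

p(λ) = λ^3 + 9λ^2 + 20λ + 12.
The coefficient of λ is 20.

20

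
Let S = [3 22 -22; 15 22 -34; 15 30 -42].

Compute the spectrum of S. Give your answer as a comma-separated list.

-12, -8, 3

The characteristic polynomial is p(lambda) = det(lambda·I - S).
Expanding along the first row, p(lambda) = lambda^3 + 17·lambda^2 + 36·lambda - 288.
Try lambda = -12: p(-12) = 0, so -12 is a root.
Factor out (lambda + 12): p(lambda) = (lambda + 12)·(lambda^2 + 5·lambda - 24).
The quadratic factors as (lambda + 8)·(lambda - 3).
Eigenvalues: -12, -8, 3.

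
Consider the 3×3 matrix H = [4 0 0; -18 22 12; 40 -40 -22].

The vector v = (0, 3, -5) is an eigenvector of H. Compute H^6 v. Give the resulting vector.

First find the eigenvalue: Hv = (0, 6, -10) = 2·(0, 3, -5), so λ = 2.
Then H^6 v = λ^6·v = 2^6·(0, 3, -5) = 64·(0, 3, -5) = (0, 192, -320).

(0, 192, -320)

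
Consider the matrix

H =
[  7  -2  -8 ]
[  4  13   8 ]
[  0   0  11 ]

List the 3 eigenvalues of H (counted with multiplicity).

Compute the characteristic polynomial p(t) = det(tI - H).
Expanding along the first row, p(t) = t^3 - 31t^2 + 319t - 1089.
Rational-root test: t = 9 gives p(9) = 0.
Dividing by (t - 9) leaves t^2 - 22t + 121.
The quadratic factor is (t - 11)^2.
Eigenvalues: 9, 11, 11.

9, 11, 11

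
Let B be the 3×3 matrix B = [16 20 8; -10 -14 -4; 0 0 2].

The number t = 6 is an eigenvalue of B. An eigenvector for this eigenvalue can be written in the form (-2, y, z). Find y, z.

1, 0

We need (B - 6I)v = 0.
B - 6I = [[10, 20, 8], [-10, -20, -4], [0, 0, -4]].
Row 1: (10)·-2 + (20)·y + (8)·z = 0
Row 2: (-10)·-2 + (-20)·y + (-4)·z = 0
Row 3: (0)·-2 + (0)·y + (-4)·z = 0
Solving gives y = 1, z = 0.
Check: B·(-2, 1, 0) = (-12, 6, 0) = 6·(-2, 1, 0).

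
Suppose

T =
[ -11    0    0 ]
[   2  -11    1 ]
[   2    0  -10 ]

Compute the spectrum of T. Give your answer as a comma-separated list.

Compute the characteristic polynomial p(λ) = det(λI - T).
Expanding the 3×3 determinant: p(λ) = λ^3 + 32λ^2 + 341λ + 1210.
Rational-root test: λ = -10 gives p(-10) = 0.
Factor out (λ + 10): p(λ) = (λ + 10)·(λ^2 + 22λ + 121).
The quadratic factor is (λ + 11)^2.
Eigenvalues: -11, -11, -10.

-11, -11, -10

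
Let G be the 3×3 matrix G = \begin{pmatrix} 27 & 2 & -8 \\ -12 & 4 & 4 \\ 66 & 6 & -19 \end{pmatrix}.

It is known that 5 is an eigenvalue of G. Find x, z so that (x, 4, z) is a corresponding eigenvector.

We need (G - 5I)v = 0.
G - 5I = [[22, 2, -8], [-12, -1, 4], [66, 6, -24]].
Row 1: (22)·x + (2)·4 + (-8)·z = 0
Row 2: (-12)·x + (-1)·4 + (4)·z = 0
Row 3: (66)·x + (6)·4 + (-24)·z = 0
Solving gives x = 0, z = 1.
Check: G·(0, 4, 1) = (0, 20, 5) = 5·(0, 4, 1).

0, 1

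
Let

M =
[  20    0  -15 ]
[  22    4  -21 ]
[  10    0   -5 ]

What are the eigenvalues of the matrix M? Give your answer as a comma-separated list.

Compute the characteristic polynomial p(lambda) = det(lambda·I - M).
Cofactor expansion gives p(lambda) = lambda^3 - 19·lambda^2 + 110·lambda - 200.
Since p(10) = 0, lambda = 10 is a root.
Dividing by (lambda - 10) leaves lambda^2 - 9·lambda + 20.
The quadratic factors as (lambda - 4)·(lambda - 5).
Eigenvalues: 4, 5, 10.

4, 5, 10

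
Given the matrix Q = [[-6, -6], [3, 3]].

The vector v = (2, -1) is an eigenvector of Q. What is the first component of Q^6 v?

1458

First find the eigenvalue: Qv = (-6, 3) = -3·(2, -1), so λ = -3.
Then Q^6 v = λ^6·v = (-3)^6·(2, -1) = 729·(2, -1) = (1458, -729).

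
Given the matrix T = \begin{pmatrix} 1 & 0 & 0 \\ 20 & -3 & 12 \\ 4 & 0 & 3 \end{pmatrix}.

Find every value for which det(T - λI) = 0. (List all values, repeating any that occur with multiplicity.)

-3, 1, 3

Compute the characteristic polynomial p(s) = det(sI - T).
Cofactor expansion gives p(s) = s^3 - s^2 - 9s + 9.
Rational-root test: s = -3 gives p(-3) = 0.
Factor out (s + 3): p(s) = (s + 3)·(s^2 - 4s + 3).
The quadratic factors as (s - 1)·(s - 3).
Eigenvalues: -3, 1, 3.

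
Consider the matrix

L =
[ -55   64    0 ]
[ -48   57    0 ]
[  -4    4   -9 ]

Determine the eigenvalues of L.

-9, -7, 9

Compute the characteristic polynomial p(r) = det(rI - L).
Expanding the 3×3 determinant: p(r) = r^3 + 7r^2 - 81r - 567.
Try r = 9: p(9) = 0, so 9 is a root.
Factor out (r - 9): p(r) = (r - 9)·(r^2 + 16r + 63).
The quadratic factors as (r + 9)·(r + 7).
Eigenvalues: -9, -7, 9.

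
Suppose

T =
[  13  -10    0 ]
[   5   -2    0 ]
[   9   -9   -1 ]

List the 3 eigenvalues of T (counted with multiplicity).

Compute the characteristic polynomial p(λ) = det(λI - T).
Expanding along the first row, p(λ) = λ^3 - 10λ^2 + 13λ + 24.
Try λ = 3: p(3) = 0, so 3 is a root.
Factor out (λ - 3): p(λ) = (λ - 3)·(λ^2 - 7λ - 8).
The quadratic factors as (λ + 1)·(λ - 8).
Eigenvalues: -1, 3, 8.

-1, 3, 8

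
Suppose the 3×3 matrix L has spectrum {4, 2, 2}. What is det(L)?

16

det(L) is the product of the eigenvalues: (4) · (2) · (2) = 16.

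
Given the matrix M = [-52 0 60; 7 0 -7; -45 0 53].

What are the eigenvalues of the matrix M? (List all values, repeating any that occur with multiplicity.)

-7, 0, 8

The characteristic polynomial is p(lambda) = det(lambda·I - M).
Expanding the 3×3 determinant: p(lambda) = lambda^3 - lambda^2 - 56·lambda.
Try lambda = -7: p(-7) = 0, so -7 is a root.
Dividing by (lambda + 7) leaves lambda^2 - 8·lambda.
The quadratic factors as lambda·(lambda - 8).
Eigenvalues: -7, 0, 8.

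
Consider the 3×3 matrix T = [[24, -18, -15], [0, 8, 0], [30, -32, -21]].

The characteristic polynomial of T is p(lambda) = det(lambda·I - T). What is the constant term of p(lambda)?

p(lambda) = lambda^3 - 11·lambda^2 - 30·lambda + 432.
The constant term is 432.

432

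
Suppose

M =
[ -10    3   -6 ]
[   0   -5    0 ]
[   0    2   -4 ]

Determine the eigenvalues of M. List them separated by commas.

Compute the characteristic polynomial p(λ) = det(λI - M).
Expanding the 3×3 determinant: p(λ) = λ^3 + 19λ^2 + 110λ + 200.
Rational-root test: λ = -5 gives p(-5) = 0.
Factor out (λ + 5): p(λ) = (λ + 5)·(λ^2 + 14λ + 40).
The quadratic factors as (λ + 10)·(λ + 4).
Eigenvalues: -10, -5, -4.

-10, -5, -4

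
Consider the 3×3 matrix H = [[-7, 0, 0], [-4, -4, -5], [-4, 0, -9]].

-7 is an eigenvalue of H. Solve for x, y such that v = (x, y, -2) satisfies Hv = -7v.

1, -2

We need (H + 7I)v = 0.
H + 7I = [[0, 0, 0], [-4, 3, -5], [-4, 0, -2]].
Row 1: (0)·x + (0)·y + (0)·-2 = 0
Row 2: (-4)·x + (3)·y + (-5)·-2 = 0
Row 3: (-4)·x + (0)·y + (-2)·-2 = 0
Solving gives x = 1, y = -2.
Check: H·(1, -2, -2) = (-7, 14, 14) = -7·(1, -2, -2).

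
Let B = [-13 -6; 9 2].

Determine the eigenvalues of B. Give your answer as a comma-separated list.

-7, -4

det(B - λI) = (-13 - λ)(2 - λ) - (-6)·(9) = λ^2 + 11λ + 28.
This factors as (λ + 7)·(λ + 4) = 0.
Eigenvalues: -7, -4.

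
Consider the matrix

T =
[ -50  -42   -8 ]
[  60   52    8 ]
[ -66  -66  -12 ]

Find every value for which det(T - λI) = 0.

Compute the characteristic polynomial p(s) = det(sI - T).
Expanding along the first row, p(s) = s^3 + 10s^2 - 104s - 960.
Since p(-8) = 0, s = -8 is a root.
Factor out (s + 8): p(s) = (s + 8)·(s^2 + 2s - 120).
The quadratic factors as (s + 12)·(s - 10).
Eigenvalues: -12, -8, 10.

-12, -8, 10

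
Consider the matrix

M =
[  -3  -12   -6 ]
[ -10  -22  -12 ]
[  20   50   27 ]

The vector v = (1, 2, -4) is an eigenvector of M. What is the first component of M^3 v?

First find the eigenvalue: Mv = (-3, -6, 12) = -3·(1, 2, -4), so λ = -3.
Then M^3 v = λ^3·v = (-3)^3·(1, 2, -4) = -27·(1, 2, -4) = (-27, -54, 108).

-27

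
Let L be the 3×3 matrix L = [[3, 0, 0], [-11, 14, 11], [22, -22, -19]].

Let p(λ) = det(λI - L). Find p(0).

72

p(0) = det(0·I − L) = det(−L) = (−1)^3·det(L).
det(L) = -72, so p(0) = 72.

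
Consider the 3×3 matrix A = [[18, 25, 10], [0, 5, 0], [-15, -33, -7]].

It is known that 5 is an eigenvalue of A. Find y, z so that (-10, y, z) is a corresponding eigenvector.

-2, 18

We need (A - 5I)v = 0.
A - 5I = [[13, 25, 10], [0, 0, 0], [-15, -33, -12]].
Row 1: (13)·-10 + (25)·y + (10)·z = 0
Row 2: (0)·-10 + (0)·y + (0)·z = 0
Row 3: (-15)·-10 + (-33)·y + (-12)·z = 0
Solving gives y = -2, z = 18.
Check: A·(-10, -2, 18) = (-50, -10, 90) = 5·(-10, -2, 18).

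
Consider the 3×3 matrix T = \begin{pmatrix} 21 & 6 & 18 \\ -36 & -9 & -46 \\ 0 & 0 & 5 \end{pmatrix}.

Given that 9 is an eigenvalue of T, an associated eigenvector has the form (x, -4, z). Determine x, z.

2, 0

We need (T - 9I)v = 0.
T - 9I = [[12, 6, 18], [-36, -18, -46], [0, 0, -4]].
Row 1: (12)·x + (6)·-4 + (18)·z = 0
Row 2: (-36)·x + (-18)·-4 + (-46)·z = 0
Row 3: (0)·x + (0)·-4 + (-4)·z = 0
Solving gives x = 2, z = 0.
Check: T·(2, -4, 0) = (18, -36, 0) = 9·(2, -4, 0).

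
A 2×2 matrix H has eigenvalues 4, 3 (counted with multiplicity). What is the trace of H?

7

trace(H) is the sum of the eigenvalues: (4) + (3) = 7.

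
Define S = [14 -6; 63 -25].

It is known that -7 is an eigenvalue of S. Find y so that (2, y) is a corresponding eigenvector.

We need (S + 7I)v = 0.
S + 7I = [[21, -6], [63, -18]].
Row 1: (21)·2 + (-6)·y = 0
Row 2: (63)·2 + (-18)·y = 0
Solving gives y = 7.
Check: S·(2, 7) = (-14, -49) = -7·(2, 7).

7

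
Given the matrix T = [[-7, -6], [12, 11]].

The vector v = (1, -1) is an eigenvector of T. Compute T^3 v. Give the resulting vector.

(-1, 1)

First find the eigenvalue: Tv = (-1, 1) = -1·(1, -1), so λ = -1.
Then T^3 v = λ^3·v = (-1)^3·(1, -1) = -1·(1, -1) = (-1, 1).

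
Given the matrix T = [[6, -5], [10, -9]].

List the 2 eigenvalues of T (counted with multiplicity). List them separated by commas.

-4, 1

det(T - λI) = (6 - λ)(-9 - λ) - (-5)·(10) = λ^2 + 3λ - 4.
This factors as (λ + 4)·(λ - 1) = 0.
Eigenvalues: -4, 1.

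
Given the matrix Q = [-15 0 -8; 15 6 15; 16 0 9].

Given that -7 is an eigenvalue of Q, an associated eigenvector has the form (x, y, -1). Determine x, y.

1, 0

We need (Q + 7I)v = 0.
Q + 7I = [[-8, 0, -8], [15, 13, 15], [16, 0, 16]].
Row 1: (-8)·x + (0)·y + (-8)·-1 = 0
Row 2: (15)·x + (13)·y + (15)·-1 = 0
Row 3: (16)·x + (0)·y + (16)·-1 = 0
Solving gives x = 1, y = 0.
Check: Q·(1, 0, -1) = (-7, 0, 7) = -7·(1, 0, -1).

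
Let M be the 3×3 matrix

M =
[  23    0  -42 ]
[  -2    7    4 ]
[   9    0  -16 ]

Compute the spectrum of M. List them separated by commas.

2, 5, 7

The characteristic polynomial is p(r) = det(rI - M).
Expanding along the first row, p(r) = r^3 - 14r^2 + 59r - 70.
Since p(5) = 0, r = 5 is a root.
Factor out (r - 5): p(r) = (r - 5)·(r^2 - 9r + 14).
The quadratic factors as (r - 2)·(r - 7).
Eigenvalues: 2, 5, 7.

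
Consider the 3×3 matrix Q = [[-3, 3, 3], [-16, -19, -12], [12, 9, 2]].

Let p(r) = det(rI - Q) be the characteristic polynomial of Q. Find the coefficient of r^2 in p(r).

The coefficient of r^2 of det(rI - Q) is −trace(Q).
trace(Q) = (-3) + (-19) + (2) = -20, so the coefficient is 20.

20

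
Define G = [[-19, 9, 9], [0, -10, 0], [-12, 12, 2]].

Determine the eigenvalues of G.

-10, -10, -7

Compute the characteristic polynomial p(μ) = det(μI - G).
Expanding along the first row, p(μ) = μ^3 + 27μ^2 + 240μ + 700.
Since p(-10) = 0, μ = -10 is a root.
Dividing by (μ + 10) leaves μ^2 + 17μ + 70.
The quadratic factors as (μ + 10)·(μ + 7).
Eigenvalues: -10, -10, -7.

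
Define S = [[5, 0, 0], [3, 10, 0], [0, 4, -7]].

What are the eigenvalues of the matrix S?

-7, 5, 10

S is lower triangular, so its eigenvalues are the diagonal entries.
Diagonal: 5, 10, -7.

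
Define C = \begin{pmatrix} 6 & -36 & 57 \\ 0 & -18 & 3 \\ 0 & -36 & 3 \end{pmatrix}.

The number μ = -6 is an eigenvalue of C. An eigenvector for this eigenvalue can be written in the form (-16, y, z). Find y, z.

We need (C + 6I)v = 0.
C + 6I = [[12, -36, 57], [0, -12, 3], [0, -36, 9]].
Row 1: (12)·-16 + (-36)·y + (57)·z = 0
Row 2: (0)·-16 + (-12)·y + (3)·z = 0
Row 3: (0)·-16 + (-36)·y + (9)·z = 0
Solving gives y = 1, z = 4.
Check: C·(-16, 1, 4) = (96, -6, -24) = -6·(-16, 1, 4).

1, 4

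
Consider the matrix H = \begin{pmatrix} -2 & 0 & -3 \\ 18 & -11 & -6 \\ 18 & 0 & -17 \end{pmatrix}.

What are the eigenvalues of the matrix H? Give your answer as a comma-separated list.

Compute the characteristic polynomial p(t) = det(tI - H).
Expanding the 3×3 determinant: p(t) = t^3 + 30t^2 + 297t + 968.
Rational-root test: t = -8 gives p(-8) = 0.
Factor out (t + 8): p(t) = (t + 8)·(t^2 + 22t + 121).
The quadratic factor is (t + 11)^2.
Eigenvalues: -11, -11, -8.

-11, -11, -8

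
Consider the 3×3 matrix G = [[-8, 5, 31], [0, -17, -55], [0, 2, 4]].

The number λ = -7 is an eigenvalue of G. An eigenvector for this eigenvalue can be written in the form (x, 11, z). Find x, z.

-7, -2

We need (G + 7I)v = 0.
G + 7I = [[-1, 5, 31], [0, -10, -55], [0, 2, 11]].
Row 1: (-1)·x + (5)·11 + (31)·z = 0
Row 2: (0)·x + (-10)·11 + (-55)·z = 0
Row 3: (0)·x + (2)·11 + (11)·z = 0
Solving gives x = -7, z = -2.
Check: G·(-7, 11, -2) = (49, -77, 14) = -7·(-7, 11, -2).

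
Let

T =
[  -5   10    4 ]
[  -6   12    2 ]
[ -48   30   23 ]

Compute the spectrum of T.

7, 11, 12

Set up det(tI - T) = 0.
Cofactor expansion gives p(t) = t^3 - 30t^2 + 293t - 924.
Since p(12) = 0, t = 12 is a root.
Dividing by (t - 12) leaves t^2 - 18t + 77.
The quadratic factors as (t - 7)·(t - 11).
Eigenvalues: 7, 11, 12.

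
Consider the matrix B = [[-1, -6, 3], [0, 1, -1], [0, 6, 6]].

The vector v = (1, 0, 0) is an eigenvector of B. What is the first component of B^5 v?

First find the eigenvalue: Bv = (-1, 0, 0) = -1·(1, 0, 0), so λ = -1.
Then B^5 v = λ^5·v = (-1)^5·(1, 0, 0) = -1·(1, 0, 0) = (-1, 0, 0).

-1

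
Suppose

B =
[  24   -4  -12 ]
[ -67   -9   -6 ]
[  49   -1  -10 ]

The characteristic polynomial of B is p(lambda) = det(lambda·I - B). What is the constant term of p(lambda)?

p(lambda) = lambda^3 - 5·lambda^2 - 52·lambda + 224.
The constant term is 224.

224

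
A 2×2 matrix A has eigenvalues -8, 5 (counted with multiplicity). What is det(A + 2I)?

-42

If A has eigenvalues -8, 5, then A + 2I has eigenvalues -6, 7.
det(A + 2I) = (-6) · (7) = -42.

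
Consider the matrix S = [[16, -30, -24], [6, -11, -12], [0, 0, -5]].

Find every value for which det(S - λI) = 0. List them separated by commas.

The characteristic polynomial is p(μ) = det(μI - S).
Expanding along the first row, p(μ) = μ^3 - 21μ + 20.
Rational-root test: μ = 1 gives p(1) = 0.
Factor out (μ - 1): p(μ) = (μ - 1)·(μ^2 + μ - 20).
The quadratic factors as (μ + 5)·(μ - 4).
Eigenvalues: -5, 1, 4.

-5, 1, 4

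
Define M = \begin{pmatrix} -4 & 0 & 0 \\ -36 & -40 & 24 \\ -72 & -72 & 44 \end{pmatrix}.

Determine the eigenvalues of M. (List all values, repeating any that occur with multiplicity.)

-4, -4, 8

Set up det(rI - M) = 0.
Expanding the 3×3 determinant: p(r) = r^3 - 48r - 128.
Rational-root test: r = 8 gives p(8) = 0.
Dividing by (r - 8) leaves r^2 + 8r + 16.
The quadratic factor is (r + 4)^2.
Eigenvalues: -4, -4, 8.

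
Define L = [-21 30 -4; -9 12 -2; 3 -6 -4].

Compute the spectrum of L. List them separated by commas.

-6, -4, -3

Set up det(tI - L) = 0.
Expanding the 3×3 determinant: p(t) = t^3 + 13t^2 + 54t + 72.
Since p(-3) = 0, t = -3 is a root.
Dividing by (t + 3) leaves t^2 + 10t + 24.
The quadratic factors as (t + 6)·(t + 4).
Eigenvalues: -6, -4, -3.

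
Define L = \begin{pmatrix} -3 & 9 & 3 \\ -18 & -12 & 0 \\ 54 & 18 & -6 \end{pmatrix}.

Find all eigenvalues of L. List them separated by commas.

-12, -6, -3

The characteristic polynomial is p(μ) = det(μI - L).
Expanding the 3×3 determinant: p(μ) = μ^3 + 21μ^2 + 126μ + 216.
Since p(-6) = 0, μ = -6 is a root.
Factor out (μ + 6): p(μ) = (μ + 6)·(μ^2 + 15μ + 36).
The quadratic factors as (μ + 12)·(μ + 3).
Eigenvalues: -12, -6, -3.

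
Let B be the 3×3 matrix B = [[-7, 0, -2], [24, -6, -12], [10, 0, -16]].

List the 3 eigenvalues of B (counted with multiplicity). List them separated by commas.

Set up det(lambda·I - B) = 0.
Cofactor expansion gives p(lambda) = lambda^3 + 29·lambda^2 + 270·lambda + 792.
Try lambda = -11: p(-11) = 0, so -11 is a root.
Dividing by (lambda + 11) leaves lambda^2 + 18·lambda + 72.
The quadratic factors as (lambda + 12)·(lambda + 6).
Eigenvalues: -12, -11, -6.

-12, -11, -6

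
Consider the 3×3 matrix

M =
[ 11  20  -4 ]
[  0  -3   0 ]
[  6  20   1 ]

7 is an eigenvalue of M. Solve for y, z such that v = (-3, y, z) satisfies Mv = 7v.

We need (M - 7I)v = 0.
M - 7I = [[4, 20, -4], [0, -10, 0], [6, 20, -6]].
Row 1: (4)·-3 + (20)·y + (-4)·z = 0
Row 2: (0)·-3 + (-10)·y + (0)·z = 0
Row 3: (6)·-3 + (20)·y + (-6)·z = 0
Solving gives y = 0, z = -3.
Check: M·(-3, 0, -3) = (-21, 0, -21) = 7·(-3, 0, -3).

0, -3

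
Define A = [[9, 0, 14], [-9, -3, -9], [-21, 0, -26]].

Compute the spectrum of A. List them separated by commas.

Set up det(sI - A) = 0.
Cofactor expansion gives p(s) = s^3 + 20s^2 + 111s + 180.
Rational-root test: s = -12 gives p(-12) = 0.
Factor out (s + 12): p(s) = (s + 12)·(s^2 + 8s + 15).
The quadratic factors as (s + 5)·(s + 3).
Eigenvalues: -12, -5, -3.

-12, -5, -3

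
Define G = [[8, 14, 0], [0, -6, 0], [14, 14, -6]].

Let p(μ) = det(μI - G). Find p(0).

p(0) = det(0·I − G) = det(−G) = (−1)^3·det(G).
det(G) = 288, so p(0) = -288.

-288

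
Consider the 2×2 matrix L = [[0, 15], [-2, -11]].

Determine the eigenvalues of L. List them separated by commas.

det(L - lambda·I) = (0 - lambda)(-11 - lambda) - (15)·(-2) = lambda^2 + 11·lambda + 30.
This factors as (lambda + 6)·(lambda + 5) = 0.
Eigenvalues: -6, -5.

-6, -5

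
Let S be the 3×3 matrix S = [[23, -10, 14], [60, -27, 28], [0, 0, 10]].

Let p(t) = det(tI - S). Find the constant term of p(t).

p(t) = t^3 - 6t^2 - 61t + 210.
The constant term is 210.

210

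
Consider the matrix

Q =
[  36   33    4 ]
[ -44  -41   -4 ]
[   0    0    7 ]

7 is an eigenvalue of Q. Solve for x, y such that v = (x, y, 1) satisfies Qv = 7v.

1, -1

We need (Q - 7I)v = 0.
Q - 7I = [[29, 33, 4], [-44, -48, -4], [0, 0, 0]].
Row 1: (29)·x + (33)·y + (4)·1 = 0
Row 2: (-44)·x + (-48)·y + (-4)·1 = 0
Row 3: (0)·x + (0)·y + (0)·1 = 0
Solving gives x = 1, y = -1.
Check: Q·(1, -1, 1) = (7, -7, 7) = 7·(1, -1, 1).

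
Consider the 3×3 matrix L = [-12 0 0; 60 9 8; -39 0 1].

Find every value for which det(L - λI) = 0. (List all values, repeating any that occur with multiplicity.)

-12, 1, 9

Compute the characteristic polynomial p(μ) = det(μI - L).
Expanding the 3×3 determinant: p(μ) = μ^3 + 2μ^2 - 111μ + 108.
Rational-root test: μ = 1 gives p(1) = 0.
Dividing by (μ - 1) leaves μ^2 + 3μ - 108.
The quadratic factors as (μ + 12)·(μ - 9).
Eigenvalues: -12, 1, 9.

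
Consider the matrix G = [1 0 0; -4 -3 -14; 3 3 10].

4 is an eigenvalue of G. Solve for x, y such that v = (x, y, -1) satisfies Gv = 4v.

We need (G - 4I)v = 0.
G - 4I = [[-3, 0, 0], [-4, -7, -14], [3, 3, 6]].
Row 1: (-3)·x + (0)·y + (0)·-1 = 0
Row 2: (-4)·x + (-7)·y + (-14)·-1 = 0
Row 3: (3)·x + (3)·y + (6)·-1 = 0
Solving gives x = 0, y = 2.
Check: G·(0, 2, -1) = (0, 8, -4) = 4·(0, 2, -1).

0, 2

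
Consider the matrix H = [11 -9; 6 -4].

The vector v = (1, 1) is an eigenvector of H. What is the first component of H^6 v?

First find the eigenvalue: Hv = (2, 2) = 2·(1, 1), so λ = 2.
Then H^6 v = λ^6·v = 2^6·(1, 1) = 64·(1, 1) = (64, 64).

64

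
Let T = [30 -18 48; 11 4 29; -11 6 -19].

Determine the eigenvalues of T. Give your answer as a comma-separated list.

-3, 8, 10

The characteristic polynomial is p(λ) = det(λI - T).
Expanding the 3×3 determinant: p(λ) = λ^3 - 15λ^2 + 26λ + 240.
Rational-root test: λ = 10 gives p(10) = 0.
Factor out (λ - 10): p(λ) = (λ - 10)·(λ^2 - 5λ - 24).
The quadratic factors as (λ + 3)·(λ - 8).
Eigenvalues: -3, 8, 10.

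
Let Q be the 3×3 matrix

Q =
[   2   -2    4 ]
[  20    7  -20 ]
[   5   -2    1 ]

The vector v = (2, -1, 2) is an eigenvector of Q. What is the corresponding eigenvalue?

7

Compute Qv: Q·(2, -1, 2) = (14, -7, 14).
Since Qv = λv, compare component 1: 14 = λ·2, so λ = 7.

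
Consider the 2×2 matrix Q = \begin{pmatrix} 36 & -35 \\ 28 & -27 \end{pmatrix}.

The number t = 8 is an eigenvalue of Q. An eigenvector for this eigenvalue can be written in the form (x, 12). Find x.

15

We need (Q - 8I)v = 0.
Q - 8I = [[28, -35], [28, -35]].
Row 1: (28)·x + (-35)·12 = 0
Row 2: (28)·x + (-35)·12 = 0
Solving gives x = 15.
Check: Q·(15, 12) = (120, 96) = 8·(15, 12).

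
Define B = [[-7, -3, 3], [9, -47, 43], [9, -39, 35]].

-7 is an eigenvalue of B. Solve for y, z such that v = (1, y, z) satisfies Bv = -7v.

-3, -3

We need (B + 7I)v = 0.
B + 7I = [[0, -3, 3], [9, -40, 43], [9, -39, 42]].
Row 1: (0)·1 + (-3)·y + (3)·z = 0
Row 2: (9)·1 + (-40)·y + (43)·z = 0
Row 3: (9)·1 + (-39)·y + (42)·z = 0
Solving gives y = -3, z = -3.
Check: B·(1, -3, -3) = (-7, 21, 21) = -7·(1, -3, -3).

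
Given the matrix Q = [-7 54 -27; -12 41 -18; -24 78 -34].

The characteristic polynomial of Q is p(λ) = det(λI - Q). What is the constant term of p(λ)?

p(λ) = λ^3 - 39λ + 70.
The constant term is 70.

70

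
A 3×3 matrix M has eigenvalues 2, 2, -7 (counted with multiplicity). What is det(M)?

-28

det(M) is the product of the eigenvalues: (2) · (2) · (-7) = -28.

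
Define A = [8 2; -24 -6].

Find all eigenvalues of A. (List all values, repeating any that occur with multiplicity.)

0, 2

det(A - rI) = (8 - r)(-6 - r) - (2)·(-24) = r^2 - 2r.
This factors as r·(r - 2) = 0.
Eigenvalues: 0, 2.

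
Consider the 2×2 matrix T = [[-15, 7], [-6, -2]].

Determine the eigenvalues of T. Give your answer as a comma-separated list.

det(T - λI) = (-15 - λ)(-2 - λ) - (7)·(-6) = λ^2 + 17λ + 72.
This factors as (λ + 9)·(λ + 8) = 0.
Eigenvalues: -9, -8.

-9, -8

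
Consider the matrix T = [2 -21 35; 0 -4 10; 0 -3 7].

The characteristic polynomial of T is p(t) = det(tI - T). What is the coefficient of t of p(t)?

p(t) = t^3 - 5t^2 + 8t - 4.
The coefficient of t is 8.

8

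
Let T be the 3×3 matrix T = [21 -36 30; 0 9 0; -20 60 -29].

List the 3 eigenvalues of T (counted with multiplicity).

-9, 1, 9

Compute the characteristic polynomial p(μ) = det(μI - T).
Expanding along the first row, p(μ) = μ^3 - μ^2 - 81μ + 81.
Since p(9) = 0, μ = 9 is a root.
Factor out (μ - 9): p(μ) = (μ - 9)·(μ^2 + 8μ - 9).
The quadratic factors as (μ + 9)·(μ - 1).
Eigenvalues: -9, 1, 9.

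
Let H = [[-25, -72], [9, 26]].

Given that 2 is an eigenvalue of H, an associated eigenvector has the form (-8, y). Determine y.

We need (H - 2I)v = 0.
H - 2I = [[-27, -72], [9, 24]].
Row 1: (-27)·-8 + (-72)·y = 0
Row 2: (9)·-8 + (24)·y = 0
Solving gives y = 3.
Check: H·(-8, 3) = (-16, 6) = 2·(-8, 3).

3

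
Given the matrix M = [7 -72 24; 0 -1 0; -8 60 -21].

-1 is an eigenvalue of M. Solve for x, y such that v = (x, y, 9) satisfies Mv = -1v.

0, 3

We need (M + 1I)v = 0.
M + 1I = [[8, -72, 24], [0, 0, 0], [-8, 60, -20]].
Row 1: (8)·x + (-72)·y + (24)·9 = 0
Row 2: (0)·x + (0)·y + (0)·9 = 0
Row 3: (-8)·x + (60)·y + (-20)·9 = 0
Solving gives x = 0, y = 3.
Check: M·(0, 3, 9) = (0, -3, -9) = -1·(0, 3, 9).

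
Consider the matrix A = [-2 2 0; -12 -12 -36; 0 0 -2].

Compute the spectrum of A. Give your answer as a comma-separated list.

Compute the characteristic polynomial p(λ) = det(λI - A).
Expanding the 3×3 determinant: p(λ) = λ^3 + 16λ^2 + 76λ + 96.
Try λ = -2: p(-2) = 0, so -2 is a root.
Factor out (λ + 2): p(λ) = (λ + 2)·(λ^2 + 14λ + 48).
The quadratic factors as (λ + 8)·(λ + 6).
Eigenvalues: -8, -6, -2.

-8, -6, -2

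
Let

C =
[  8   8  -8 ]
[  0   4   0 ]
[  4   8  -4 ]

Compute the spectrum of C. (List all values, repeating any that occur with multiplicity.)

0, 4, 4

Set up det(λI - C) = 0.
Expanding the 3×3 determinant: p(λ) = λ^3 - 8λ^2 + 16λ.
Try λ = 0: p(0) = 0, so 0 is a root.
Dividing by λ leaves λ^2 - 8λ + 16.
The quadratic factor is (λ - 4)^2.
Eigenvalues: 0, 4, 4.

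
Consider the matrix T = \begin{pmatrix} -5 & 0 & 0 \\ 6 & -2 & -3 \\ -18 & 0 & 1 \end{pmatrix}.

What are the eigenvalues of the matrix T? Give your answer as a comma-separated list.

-5, -2, 1

Set up det(rI - T) = 0.
Cofactor expansion gives p(r) = r^3 + 6r^2 + 3r - 10.
Rational-root test: r = -2 gives p(-2) = 0.
Dividing by (r + 2) leaves r^2 + 4r - 5.
The quadratic factors as (r + 5)·(r - 1).
Eigenvalues: -5, -2, 1.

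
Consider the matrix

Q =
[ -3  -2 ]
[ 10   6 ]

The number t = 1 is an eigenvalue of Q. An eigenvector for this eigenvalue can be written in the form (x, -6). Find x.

3

We need (Q - 1I)v = 0.
Q - 1I = [[-4, -2], [10, 5]].
Row 1: (-4)·x + (-2)·-6 = 0
Row 2: (10)·x + (5)·-6 = 0
Solving gives x = 3.
Check: Q·(3, -6) = (3, -6) = 1·(3, -6).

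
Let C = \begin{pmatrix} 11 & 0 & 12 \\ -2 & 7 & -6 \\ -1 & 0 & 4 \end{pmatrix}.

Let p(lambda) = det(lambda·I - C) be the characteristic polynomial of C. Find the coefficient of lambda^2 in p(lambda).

-22

The coefficient of lambda^2 of det(lambda·I - C) is −trace(C).
trace(C) = (11) + (7) + (4) = 22, so the coefficient is -22.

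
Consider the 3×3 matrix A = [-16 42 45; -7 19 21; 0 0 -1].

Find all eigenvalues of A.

-2, -1, 5

Set up det(μI - A) = 0.
Cofactor expansion gives p(μ) = μ^3 - 2μ^2 - 13μ - 10.
Since p(-2) = 0, μ = -2 is a root.
Factor out (μ + 2): p(μ) = (μ + 2)·(μ^2 - 4μ - 5).
The quadratic factors as (μ + 1)·(μ - 5).
Eigenvalues: -2, -1, 5.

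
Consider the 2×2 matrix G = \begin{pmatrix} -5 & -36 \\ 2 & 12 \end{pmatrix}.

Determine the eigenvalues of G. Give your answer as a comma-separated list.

3, 4

det(G - λI) = (-5 - λ)(12 - λ) - (-36)·(2) = λ^2 - 7λ + 12.
This factors as (λ - 3)·(λ - 4) = 0.
Eigenvalues: 3, 4.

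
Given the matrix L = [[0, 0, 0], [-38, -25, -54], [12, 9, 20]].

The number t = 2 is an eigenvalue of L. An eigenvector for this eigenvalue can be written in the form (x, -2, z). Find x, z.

0, 1

We need (L - 2I)v = 0.
L - 2I = [[-2, 0, 0], [-38, -27, -54], [12, 9, 18]].
Row 1: (-2)·x + (0)·-2 + (0)·z = 0
Row 2: (-38)·x + (-27)·-2 + (-54)·z = 0
Row 3: (12)·x + (9)·-2 + (18)·z = 0
Solving gives x = 0, z = 1.
Check: L·(0, -2, 1) = (0, -4, 2) = 2·(0, -2, 1).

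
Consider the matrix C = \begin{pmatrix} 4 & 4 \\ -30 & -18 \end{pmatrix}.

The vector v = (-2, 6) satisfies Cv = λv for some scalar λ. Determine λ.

Compute Cv: C·(-2, 6) = (16, -48).
Since Cv = λv, compare component 1: 16 = λ·-2, so λ = -8.

-8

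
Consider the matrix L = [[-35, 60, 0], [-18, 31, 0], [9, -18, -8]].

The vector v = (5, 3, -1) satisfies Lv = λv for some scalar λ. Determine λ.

Compute Lv: L·(5, 3, -1) = (5, 3, -1).
Since Lv = λv, compare component 1: 5 = λ·5, so λ = 1.

1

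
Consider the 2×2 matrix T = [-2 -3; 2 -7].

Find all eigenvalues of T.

det(T - lambda·I) = (-2 - lambda)(-7 - lambda) - (-3)·(2) = lambda^2 + 9·lambda + 20.
This factors as (lambda + 5)·(lambda + 4) = 0.
Eigenvalues: -5, -4.

-5, -4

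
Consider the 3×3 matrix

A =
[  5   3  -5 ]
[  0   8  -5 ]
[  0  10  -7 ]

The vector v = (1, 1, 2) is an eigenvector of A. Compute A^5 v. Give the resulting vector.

(-32, -32, -64)

First find the eigenvalue: Av = (-2, -2, -4) = -2·(1, 1, 2), so λ = -2.
Then A^5 v = λ^5·v = (-2)^5·(1, 1, 2) = -32·(1, 1, 2) = (-32, -32, -64).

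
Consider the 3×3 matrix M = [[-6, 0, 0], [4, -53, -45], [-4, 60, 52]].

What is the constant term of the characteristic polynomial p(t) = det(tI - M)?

p(0) = det(0·I − M) = det(−M) = (−1)^3·det(M).
det(M) = 336, so p(0) = -336.

-336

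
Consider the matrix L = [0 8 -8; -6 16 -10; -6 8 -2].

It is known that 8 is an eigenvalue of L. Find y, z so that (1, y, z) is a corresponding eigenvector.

We need (L - 8I)v = 0.
L - 8I = [[-8, 8, -8], [-6, 8, -10], [-6, 8, -10]].
Row 1: (-8)·1 + (8)·y + (-8)·z = 0
Row 2: (-6)·1 + (8)·y + (-10)·z = 0
Row 3: (-6)·1 + (8)·y + (-10)·z = 0
Solving gives y = 2, z = 1.
Check: L·(1, 2, 1) = (8, 16, 8) = 8·(1, 2, 1).

2, 1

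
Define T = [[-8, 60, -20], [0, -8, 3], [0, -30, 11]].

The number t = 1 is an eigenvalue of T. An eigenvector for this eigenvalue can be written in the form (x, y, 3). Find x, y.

0, 1

We need (T - 1I)v = 0.
T - 1I = [[-9, 60, -20], [0, -9, 3], [0, -30, 10]].
Row 1: (-9)·x + (60)·y + (-20)·3 = 0
Row 2: (0)·x + (-9)·y + (3)·3 = 0
Row 3: (0)·x + (-30)·y + (10)·3 = 0
Solving gives x = 0, y = 1.
Check: T·(0, 1, 3) = (0, 1, 3) = 1·(0, 1, 3).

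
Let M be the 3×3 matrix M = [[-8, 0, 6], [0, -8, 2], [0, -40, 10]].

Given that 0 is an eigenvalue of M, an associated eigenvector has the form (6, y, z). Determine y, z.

We need (M)v = 0.
M = [[-8, 0, 6], [0, -8, 2], [0, -40, 10]].
Row 1: (-8)·6 + (0)·y + (6)·z = 0
Row 2: (0)·6 + (-8)·y + (2)·z = 0
Row 3: (0)·6 + (-40)·y + (10)·z = 0
Solving gives y = 2, z = 8.
Check: M·(6, 2, 8) = (0, 0, 0) = 0·(6, 2, 8).

2, 8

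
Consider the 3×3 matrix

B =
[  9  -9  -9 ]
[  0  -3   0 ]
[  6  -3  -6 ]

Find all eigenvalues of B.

-3, 0, 3

The characteristic polynomial is p(λ) = det(λI - B).
Cofactor expansion gives p(λ) = λ^3 - 9λ.
Rational-root test: λ = -3 gives p(-3) = 0.
Factor out (λ + 3): p(λ) = (λ + 3)·(λ^2 - 3λ).
The quadratic factors as λ·(λ - 3).
Eigenvalues: -3, 0, 3.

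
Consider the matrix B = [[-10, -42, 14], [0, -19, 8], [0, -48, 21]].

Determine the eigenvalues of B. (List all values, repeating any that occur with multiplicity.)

-10, -3, 5

The characteristic polynomial is p(λ) = det(λI - B).
Cofactor expansion gives p(λ) = λ^3 + 8λ^2 - 35λ - 150.
Try λ = -3: p(-3) = 0, so -3 is a root.
Factor out (λ + 3): p(λ) = (λ + 3)·(λ^2 + 5λ - 50).
The quadratic factors as (λ + 10)·(λ - 5).
Eigenvalues: -10, -3, 5.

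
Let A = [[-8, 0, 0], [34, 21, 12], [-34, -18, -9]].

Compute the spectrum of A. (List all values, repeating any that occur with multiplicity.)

Compute the characteristic polynomial p(s) = det(sI - A).
Expanding along the first row, p(s) = s^3 - 4s^2 - 69s + 216.
Try s = 3: p(3) = 0, so 3 is a root.
Factor out (s - 3): p(s) = (s - 3)·(s^2 - s - 72).
The quadratic factors as (s + 8)·(s - 9).
Eigenvalues: -8, 3, 9.

-8, 3, 9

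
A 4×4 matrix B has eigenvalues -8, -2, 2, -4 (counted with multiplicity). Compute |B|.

-128

det(B) is the product of the eigenvalues: (-8) · (-2) · (2) · (-4) = -128.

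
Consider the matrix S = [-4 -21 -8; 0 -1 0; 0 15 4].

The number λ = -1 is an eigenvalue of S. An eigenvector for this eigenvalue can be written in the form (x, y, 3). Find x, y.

-1, -1

We need (S + 1I)v = 0.
S + 1I = [[-3, -21, -8], [0, 0, 0], [0, 15, 5]].
Row 1: (-3)·x + (-21)·y + (-8)·3 = 0
Row 2: (0)·x + (0)·y + (0)·3 = 0
Row 3: (0)·x + (15)·y + (5)·3 = 0
Solving gives x = -1, y = -1.
Check: S·(-1, -1, 3) = (1, 1, -3) = -1·(-1, -1, 3).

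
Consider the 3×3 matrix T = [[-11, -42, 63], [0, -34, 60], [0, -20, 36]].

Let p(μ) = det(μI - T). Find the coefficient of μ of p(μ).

p(μ) = μ^3 + 9μ^2 - 46μ - 264.
The coefficient of μ is -46.

-46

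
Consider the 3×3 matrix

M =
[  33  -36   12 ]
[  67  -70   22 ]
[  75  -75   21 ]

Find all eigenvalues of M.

-9, -4, -3

The characteristic polynomial is p(s) = det(sI - M).
Expanding the 3×3 determinant: p(s) = s^3 + 16s^2 + 75s + 108.
Rational-root test: s = -3 gives p(-3) = 0.
Factor out (s + 3): p(s) = (s + 3)·(s^2 + 13s + 36).
The quadratic factors as (s + 9)·(s + 4).
Eigenvalues: -9, -4, -3.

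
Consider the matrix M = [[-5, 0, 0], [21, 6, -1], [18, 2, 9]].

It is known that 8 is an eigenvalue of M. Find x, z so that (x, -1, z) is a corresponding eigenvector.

We need (M - 8I)v = 0.
M - 8I = [[-13, 0, 0], [21, -2, -1], [18, 2, 1]].
Row 1: (-13)·x + (0)·-1 + (0)·z = 0
Row 2: (21)·x + (-2)·-1 + (-1)·z = 0
Row 3: (18)·x + (2)·-1 + (1)·z = 0
Solving gives x = 0, z = 2.
Check: M·(0, -1, 2) = (0, -8, 16) = 8·(0, -1, 2).

0, 2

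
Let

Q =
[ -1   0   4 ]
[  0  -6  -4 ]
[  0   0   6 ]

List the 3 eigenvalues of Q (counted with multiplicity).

-6, -1, 6

Q is upper triangular, so its eigenvalues are the diagonal entries.
Diagonal: -1, -6, 6.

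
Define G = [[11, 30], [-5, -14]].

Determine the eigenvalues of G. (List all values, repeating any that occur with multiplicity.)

-4, 1

det(G - lambda·I) = (11 - lambda)(-14 - lambda) - (30)·(-5) = lambda^2 + 3·lambda - 4.
This factors as (lambda + 4)·(lambda - 1) = 0.
Eigenvalues: -4, 1.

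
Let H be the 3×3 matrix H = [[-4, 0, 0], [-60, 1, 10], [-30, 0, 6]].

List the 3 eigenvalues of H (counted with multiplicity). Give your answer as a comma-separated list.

-4, 1, 6

Set up det(λI - H) = 0.
Expanding along the first row, p(λ) = λ^3 - 3λ^2 - 22λ + 24.
Try λ = 1: p(1) = 0, so 1 is a root.
Factor out (λ - 1): p(λ) = (λ - 1)·(λ^2 - 2λ - 24).
The quadratic factors as (λ + 4)·(λ - 6).
Eigenvalues: -4, 1, 6.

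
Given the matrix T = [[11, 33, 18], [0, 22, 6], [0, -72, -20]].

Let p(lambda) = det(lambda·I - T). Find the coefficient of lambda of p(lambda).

14

p(lambda) = lambda^3 - 13·lambda^2 + 14·lambda + 88.
The coefficient of lambda is 14.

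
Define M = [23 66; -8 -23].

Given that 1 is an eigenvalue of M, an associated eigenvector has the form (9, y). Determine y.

-3

We need (M - 1I)v = 0.
M - 1I = [[22, 66], [-8, -24]].
Row 1: (22)·9 + (66)·y = 0
Row 2: (-8)·9 + (-24)·y = 0
Solving gives y = -3.
Check: M·(9, -3) = (9, -3) = 1·(9, -3).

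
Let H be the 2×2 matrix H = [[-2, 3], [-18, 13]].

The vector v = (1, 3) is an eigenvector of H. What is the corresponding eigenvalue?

7

Compute Hv: H·(1, 3) = (7, 21).
Since Hv = λv, compare component 1: 7 = λ·1, so λ = 7.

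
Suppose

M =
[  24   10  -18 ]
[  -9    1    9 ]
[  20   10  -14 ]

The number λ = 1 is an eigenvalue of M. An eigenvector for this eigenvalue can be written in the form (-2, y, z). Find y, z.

1, -2

We need (M - 1I)v = 0.
M - 1I = [[23, 10, -18], [-9, 0, 9], [20, 10, -15]].
Row 1: (23)·-2 + (10)·y + (-18)·z = 0
Row 2: (-9)·-2 + (0)·y + (9)·z = 0
Row 3: (20)·-2 + (10)·y + (-15)·z = 0
Solving gives y = 1, z = -2.
Check: M·(-2, 1, -2) = (-2, 1, -2) = 1·(-2, 1, -2).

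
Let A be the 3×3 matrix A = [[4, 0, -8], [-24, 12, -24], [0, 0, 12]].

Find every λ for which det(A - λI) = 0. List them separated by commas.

The characteristic polynomial is p(r) = det(rI - A).
Expanding the 3×3 determinant: p(r) = r^3 - 28r^2 + 240r - 576.
Try r = 12: p(12) = 0, so 12 is a root.
Factor out (r - 12): p(r) = (r - 12)·(r^2 - 16r + 48).
The quadratic factors as (r - 4)·(r - 12).
Eigenvalues: 4, 12, 12.

4, 12, 12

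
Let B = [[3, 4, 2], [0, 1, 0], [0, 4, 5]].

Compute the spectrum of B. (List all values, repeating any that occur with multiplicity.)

The characteristic polynomial is p(lambda) = det(lambda·I - B).
Expanding along the first row, p(lambda) = lambda^3 - 9·lambda^2 + 23·lambda - 15.
Rational-root test: lambda = 5 gives p(5) = 0.
Dividing by (lambda - 5) leaves lambda^2 - 4·lambda + 3.
The quadratic factors as (lambda - 1)·(lambda - 3).
Eigenvalues: 1, 3, 5.

1, 3, 5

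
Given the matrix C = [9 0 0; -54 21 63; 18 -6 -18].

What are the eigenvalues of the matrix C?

Set up det(tI - C) = 0.
Expanding the 3×3 determinant: p(t) = t^3 - 12t^2 + 27t.
Rational-root test: t = 0 gives p(0) = 0.
Dividing by t leaves t^2 - 12t + 27.
The quadratic factors as (t - 3)·(t - 9).
Eigenvalues: 0, 3, 9.

0, 3, 9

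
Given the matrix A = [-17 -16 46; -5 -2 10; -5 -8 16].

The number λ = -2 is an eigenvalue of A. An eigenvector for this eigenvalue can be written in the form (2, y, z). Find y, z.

1, 1

We need (A + 2I)v = 0.
A + 2I = [[-15, -16, 46], [-5, 0, 10], [-5, -8, 18]].
Row 1: (-15)·2 + (-16)·y + (46)·z = 0
Row 2: (-5)·2 + (0)·y + (10)·z = 0
Row 3: (-5)·2 + (-8)·y + (18)·z = 0
Solving gives y = 1, z = 1.
Check: A·(2, 1, 1) = (-4, -2, -2) = -2·(2, 1, 1).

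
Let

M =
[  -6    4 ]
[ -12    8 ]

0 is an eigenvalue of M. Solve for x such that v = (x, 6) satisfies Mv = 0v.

4

We need (M)v = 0.
M = [[-6, 4], [-12, 8]].
Row 1: (-6)·x + (4)·6 = 0
Row 2: (-12)·x + (8)·6 = 0
Solving gives x = 4.
Check: M·(4, 6) = (0, 0) = 0·(4, 6).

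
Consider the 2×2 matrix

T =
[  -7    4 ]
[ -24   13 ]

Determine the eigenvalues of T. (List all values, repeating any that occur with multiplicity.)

1, 5

det(T - tI) = (-7 - t)(13 - t) - (4)·(-24) = t^2 - 6t + 5.
This factors as (t - 1)·(t - 5) = 0.
Eigenvalues: 1, 5.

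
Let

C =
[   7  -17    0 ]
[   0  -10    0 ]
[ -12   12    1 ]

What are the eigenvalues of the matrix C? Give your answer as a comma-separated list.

The characteristic polynomial is p(r) = det(rI - C).
Expanding the 3×3 determinant: p(r) = r^3 + 2r^2 - 73r + 70.
Try r = 7: p(7) = 0, so 7 is a root.
Dividing by (r - 7) leaves r^2 + 9r - 10.
The quadratic factors as (r + 10)·(r - 1).
Eigenvalues: -10, 1, 7.

-10, 1, 7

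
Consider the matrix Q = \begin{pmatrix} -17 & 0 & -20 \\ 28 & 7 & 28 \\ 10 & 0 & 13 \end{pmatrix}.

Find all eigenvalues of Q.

-7, 3, 7

Set up det(λI - Q) = 0.
Cofactor expansion gives p(λ) = λ^3 - 3λ^2 - 49λ + 147.
Try λ = -7: p(-7) = 0, so -7 is a root.
Factor out (λ + 7): p(λ) = (λ + 7)·(λ^2 - 10λ + 21).
The quadratic factors as (λ - 3)·(λ - 7).
Eigenvalues: -7, 3, 7.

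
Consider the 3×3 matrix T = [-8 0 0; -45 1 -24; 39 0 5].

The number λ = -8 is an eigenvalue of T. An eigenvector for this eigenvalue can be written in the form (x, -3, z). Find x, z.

We need (T + 8I)v = 0.
T + 8I = [[0, 0, 0], [-45, 9, -24], [39, 0, 13]].
Row 1: (0)·x + (0)·-3 + (0)·z = 0
Row 2: (-45)·x + (9)·-3 + (-24)·z = 0
Row 3: (39)·x + (0)·-3 + (13)·z = 0
Solving gives x = 1, z = -3.
Check: T·(1, -3, -3) = (-8, 24, 24) = -8·(1, -3, -3).

1, -3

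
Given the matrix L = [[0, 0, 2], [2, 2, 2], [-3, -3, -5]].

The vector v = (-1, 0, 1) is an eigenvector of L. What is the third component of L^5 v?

First find the eigenvalue: Lv = (2, 0, -2) = -2·(-1, 0, 1), so λ = -2.
Then L^5 v = λ^5·v = (-2)^5·(-1, 0, 1) = -32·(-1, 0, 1) = (32, 0, -32).

-32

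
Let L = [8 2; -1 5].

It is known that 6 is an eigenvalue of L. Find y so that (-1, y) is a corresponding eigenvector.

We need (L - 6I)v = 0.
L - 6I = [[2, 2], [-1, -1]].
Row 1: (2)·-1 + (2)·y = 0
Row 2: (-1)·-1 + (-1)·y = 0
Solving gives y = 1.
Check: L·(-1, 1) = (-6, 6) = 6·(-1, 1).

1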